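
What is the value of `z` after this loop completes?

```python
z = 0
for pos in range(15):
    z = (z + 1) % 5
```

Increment mod 5, 15 times = 0
`z` takes the values: 0 → 1 → 2 → 3 → 4 → 0 → 1 → 2 → 3 → 4 → 0 → 1 → 2 → 3 → 4 → 0

Answer: 0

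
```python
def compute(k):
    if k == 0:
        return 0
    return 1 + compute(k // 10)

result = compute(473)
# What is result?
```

Count of digits of 473: 3

Answer: 3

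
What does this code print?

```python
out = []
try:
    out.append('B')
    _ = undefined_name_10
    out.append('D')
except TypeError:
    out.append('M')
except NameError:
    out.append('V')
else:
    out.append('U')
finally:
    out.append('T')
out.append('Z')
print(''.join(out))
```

Execution trace: 'B' (try body) → 'V' (except NameError) → 'T' (finally) → 'Z' (after the try/except). Output: BVTZ

Answer: BVTZ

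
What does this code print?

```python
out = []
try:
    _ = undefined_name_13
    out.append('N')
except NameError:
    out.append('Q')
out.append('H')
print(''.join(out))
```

Execution trace: 'Q' (except NameError) → 'H' (after the try/except). Output: QH

Answer: QH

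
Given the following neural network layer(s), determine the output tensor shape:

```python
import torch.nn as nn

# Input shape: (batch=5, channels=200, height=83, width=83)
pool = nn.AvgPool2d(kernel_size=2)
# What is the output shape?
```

Input: (5, 200, 83, 83) -> Output: (5, 200, 41, 41)

Answer: (5, 200, 41, 41)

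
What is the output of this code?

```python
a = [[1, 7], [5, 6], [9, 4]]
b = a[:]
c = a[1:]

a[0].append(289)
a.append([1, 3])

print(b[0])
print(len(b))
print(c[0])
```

Key concept: slice with nested mutation.
Step by step:
`a = [[1, 7], [5, 6], [9, 4]]` → a = [[1, 7], [5, 6], [9, 4]]
`b = a[:]` → b = [[1, 7], [5, 6], [9, 4]]
`c = a[1:]` → c = [[5, 6], [9, 4]]
`a[0].append(289)` → a = [[1, 7, 289], [5, 6], [9, 4]]; b = [[1, 7, 289], [5, 6], [9, 4]]
`a.append([1, 3])` → a = [[1, 7, 289], [5, 6], [9, 4], [1, 3]]
`print(b[0])` → prints [1, 7, 289]
`print(len(b))` → prints 3
`print(c[0])` → prints [5, 6]

Answer:
[1, 7, 289]
3
[5, 6]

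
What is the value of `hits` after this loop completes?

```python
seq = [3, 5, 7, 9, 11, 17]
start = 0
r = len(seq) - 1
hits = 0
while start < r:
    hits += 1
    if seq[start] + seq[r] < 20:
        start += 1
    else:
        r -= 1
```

Steps to find pair summing to 20
`hits` takes the values: 0 → 1 → 2 → 3 → 4 → 5

Answer: 5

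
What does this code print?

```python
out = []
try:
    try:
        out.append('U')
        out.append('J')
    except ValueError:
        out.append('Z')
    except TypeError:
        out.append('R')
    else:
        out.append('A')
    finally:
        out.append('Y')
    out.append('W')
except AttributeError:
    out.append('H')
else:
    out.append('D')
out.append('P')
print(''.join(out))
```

Execution trace: 'U' (inner try body) → 'J' (inner try body, no exception) → 'A' (inner else) → 'Y' (inner finally) → 'W' (try body, no exception) → 'D' (else) → 'P' (after the try/except). Output: UJAYWDP

Answer: UJAYWDP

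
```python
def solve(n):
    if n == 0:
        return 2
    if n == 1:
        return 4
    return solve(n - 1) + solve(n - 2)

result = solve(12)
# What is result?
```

Build up from base cases: solve(0)=2, solve(1)=4, solve(2)=6, solve(3)=10, solve(4)=16, solve(5)=26, solve(6)=42, ..., solve(12)=754

Answer: 754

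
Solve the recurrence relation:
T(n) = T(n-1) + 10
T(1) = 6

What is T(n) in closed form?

Unrolling: T(n) = T(1) + 10·(n-1) = 6 + 10(n-1) = 10n - 4.

Answer: T(n) = 10n - 4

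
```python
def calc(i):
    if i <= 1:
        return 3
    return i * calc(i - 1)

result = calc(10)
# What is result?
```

calc(10) = 10 * 9 * 8 * 7 * 6 * 5 * 4 * 3 * 2 * 3 = 10886400

Answer: 10886400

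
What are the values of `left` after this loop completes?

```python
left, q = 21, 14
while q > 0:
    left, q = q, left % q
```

GCD of 21 and 14
`left` takes the values: 21 → 14 → 7

Answer: 7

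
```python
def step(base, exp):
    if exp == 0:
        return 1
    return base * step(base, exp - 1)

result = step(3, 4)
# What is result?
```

step(3, 4) = 3 * 3 * 3 * 3 = 81

Answer: 81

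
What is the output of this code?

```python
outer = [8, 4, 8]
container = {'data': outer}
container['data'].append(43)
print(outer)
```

Key concept: dict holds reference to list.
Step by step:
`outer = [8, 4, 8]` → outer = [8, 4, 8]
`container = {'data': outer}` → container = {'data': [8, 4, 8]}
`container['data'].append(43)` → outer = [8, 4, 8, 43]; container = {'data': [8, 4, 8, 43]}
`print(outer)` → prints [8, 4, 8, 43]

Answer: [8, 4, 8, 43]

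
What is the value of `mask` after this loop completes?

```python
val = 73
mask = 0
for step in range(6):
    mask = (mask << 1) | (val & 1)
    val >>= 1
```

Reverse lowest 6 bits of 73
`mask` takes the values: 0 → 1 → 2 → 4 → 9 → 18 → 36

Answer: 36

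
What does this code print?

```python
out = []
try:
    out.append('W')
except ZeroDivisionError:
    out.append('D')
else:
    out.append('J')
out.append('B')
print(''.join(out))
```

Execution trace: 'W' (try body, no exception) → 'J' (else) → 'B' (after the try/except). Output: WJB

Answer: WJB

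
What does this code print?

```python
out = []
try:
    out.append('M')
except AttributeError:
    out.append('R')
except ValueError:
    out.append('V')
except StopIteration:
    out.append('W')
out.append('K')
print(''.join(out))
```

Execution trace: 'M' (try body, no exception) → 'K' (after the try/except). Output: MK

Answer: MK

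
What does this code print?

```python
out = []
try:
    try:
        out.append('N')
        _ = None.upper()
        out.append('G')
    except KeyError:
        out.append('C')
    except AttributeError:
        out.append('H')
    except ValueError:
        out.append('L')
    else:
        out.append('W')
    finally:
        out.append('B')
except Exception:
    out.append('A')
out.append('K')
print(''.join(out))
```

Execution trace: 'N' (inner try body) → 'H' (inner except AttributeError) → 'B' (inner finally) → 'K' (after the try/except). Output: NHBK

Answer: NHBK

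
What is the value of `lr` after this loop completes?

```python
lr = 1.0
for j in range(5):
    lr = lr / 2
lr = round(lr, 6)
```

Halving LR 5 times: 1 / 2^5
`lr` takes the values: 1.0 → 0.5 → 0.25 → 0.125 → 0.0625 → 0.03125

Answer: 0.03125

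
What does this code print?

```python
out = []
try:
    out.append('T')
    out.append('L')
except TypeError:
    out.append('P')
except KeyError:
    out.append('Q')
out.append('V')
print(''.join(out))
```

Execution trace: 'T' (try body) → 'L' (try body, no exception) → 'V' (after the try/except). Output: TLV

Answer: TLV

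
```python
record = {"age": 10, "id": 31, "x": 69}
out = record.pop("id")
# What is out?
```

Trace:
`record = {"age": 10, "id": 31, "x": 69}` → record = {'age': 10, 'id': 31, 'x': 69}
`out = record.pop("id")` → record = {'age': 10, 'x': 69}; out = 31
So out = 31

Answer: 31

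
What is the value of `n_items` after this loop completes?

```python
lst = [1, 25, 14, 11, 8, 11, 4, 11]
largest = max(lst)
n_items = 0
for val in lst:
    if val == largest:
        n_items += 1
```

Count of max value 25 in [1, 25, 14, 11, 8, 11, 4, 11]
`n_items` takes the values: 0 → 1

Answer: 1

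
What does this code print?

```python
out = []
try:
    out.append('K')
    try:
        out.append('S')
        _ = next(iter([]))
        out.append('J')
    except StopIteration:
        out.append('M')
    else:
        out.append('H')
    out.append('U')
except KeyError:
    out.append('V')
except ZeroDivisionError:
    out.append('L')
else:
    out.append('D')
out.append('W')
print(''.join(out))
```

Execution trace: 'K' (try body) → 'S' (inner try body) → 'M' (inner except StopIteration) → 'U' (try body, no exception) → 'D' (else) → 'W' (after the try/except). Output: KSMUDW

Answer: KSMUDW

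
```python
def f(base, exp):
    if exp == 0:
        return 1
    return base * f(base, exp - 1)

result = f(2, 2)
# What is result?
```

f(2, 2) = 2 * 2 = 4

Answer: 4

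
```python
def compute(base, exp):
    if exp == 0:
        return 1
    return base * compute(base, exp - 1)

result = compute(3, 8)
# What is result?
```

compute(3, 8) = 3 * 3 * 3 * 3 * 3 * 3 * 3 * 3 = 6561

Answer: 6561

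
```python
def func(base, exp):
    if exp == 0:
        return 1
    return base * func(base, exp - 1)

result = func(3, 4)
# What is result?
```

func(3, 4) = 3 * 3 * 3 * 3 = 81

Answer: 81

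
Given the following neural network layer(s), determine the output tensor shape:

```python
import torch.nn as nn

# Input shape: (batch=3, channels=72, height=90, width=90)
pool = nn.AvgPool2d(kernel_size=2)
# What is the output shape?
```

Input: (3, 72, 90, 90) -> Output: (3, 72, 45, 45)

Answer: (3, 72, 45, 45)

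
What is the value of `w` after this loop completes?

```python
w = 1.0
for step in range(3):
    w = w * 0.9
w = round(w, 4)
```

Exponential decay: 1.0 * 0.9^3
`w` takes the values: 1.0 → 0.9 → 0.81 → 0.729

Answer: 0.729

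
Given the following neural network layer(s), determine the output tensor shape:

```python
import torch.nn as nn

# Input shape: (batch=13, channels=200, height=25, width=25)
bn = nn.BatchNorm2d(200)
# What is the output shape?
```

Input: (13, 200, 25, 25) -> Output: (13, 200, 25, 25)

Answer: (13, 200, 25, 25)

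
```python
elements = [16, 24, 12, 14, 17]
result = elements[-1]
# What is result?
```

Trace:
`elements = [16, 24, 12, 14, 17]` → elements = [16, 24, 12, 14, 17]
`result = elements[-1]` → result = 17
So result = 17

Answer: 17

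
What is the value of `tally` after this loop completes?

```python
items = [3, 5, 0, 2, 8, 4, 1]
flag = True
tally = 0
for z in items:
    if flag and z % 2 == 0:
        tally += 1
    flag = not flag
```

Count even values at even positions
`tally` takes the values: 0 → 1 → 2

Answer: 2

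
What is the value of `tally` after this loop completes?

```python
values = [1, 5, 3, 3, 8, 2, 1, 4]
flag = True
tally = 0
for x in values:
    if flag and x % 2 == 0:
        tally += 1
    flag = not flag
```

Count even values at even positions
`tally` takes the values: 0 → 1

Answer: 1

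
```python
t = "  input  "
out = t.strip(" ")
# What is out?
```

Trace:
`t = "  input  "` → t = '  input  '
`out = t.strip(" ")` → out = 'input'
So out = 'input'

Answer: 'input'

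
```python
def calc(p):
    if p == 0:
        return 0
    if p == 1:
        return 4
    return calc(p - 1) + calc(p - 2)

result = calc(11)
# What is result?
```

Build up from base cases: calc(0)=0, calc(1)=4, calc(2)=4, calc(3)=8, calc(4)=12, calc(5)=20, calc(6)=32, ..., calc(11)=356

Answer: 356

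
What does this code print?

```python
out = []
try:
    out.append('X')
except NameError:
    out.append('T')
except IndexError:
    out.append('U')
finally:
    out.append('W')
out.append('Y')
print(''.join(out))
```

Execution trace: 'X' (try body, no exception) → 'W' (finally) → 'Y' (after the try/except). Output: XWY

Answer: XWY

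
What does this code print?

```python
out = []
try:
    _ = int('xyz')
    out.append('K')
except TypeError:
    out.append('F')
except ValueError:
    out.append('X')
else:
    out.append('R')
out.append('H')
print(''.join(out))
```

Execution trace: 'X' (except ValueError) → 'H' (after the try/except). Output: XH

Answer: XH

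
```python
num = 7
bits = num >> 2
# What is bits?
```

Trace:
`num = 7` → num = 7
`bits = num >> 2` → bits = 1
So bits = 1

Answer: 1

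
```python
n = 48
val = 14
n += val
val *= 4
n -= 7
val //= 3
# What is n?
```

Trace:
`n = 48` → n = 48
`val = 14` → val = 14
`n += val` → n = 62
`val *= 4` → val = 56
`n -= 7` → n = 55
`val //= 3` → val = 18
So n = 55

Answer: 55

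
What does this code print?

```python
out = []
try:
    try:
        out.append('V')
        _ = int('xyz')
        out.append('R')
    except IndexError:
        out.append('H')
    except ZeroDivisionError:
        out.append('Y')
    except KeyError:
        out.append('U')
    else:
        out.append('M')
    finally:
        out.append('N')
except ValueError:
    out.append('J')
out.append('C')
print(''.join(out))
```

Execution trace: 'V' (try body) → 'N' (finally) → 'J' (outer except ValueError) → 'C' (after the try/except). Output: VNJC

Answer: VNJC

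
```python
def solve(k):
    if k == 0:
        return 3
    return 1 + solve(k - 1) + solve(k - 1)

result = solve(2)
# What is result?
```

solve(k) = 1 + 2·solve(k-1), solve(0)=3. Closed form: (3+1)·2^2 - 1 = 15.

Answer: 15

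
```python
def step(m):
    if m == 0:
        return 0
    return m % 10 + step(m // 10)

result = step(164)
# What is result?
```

Sum of digits of 164: 4 + 6 + 1 = 11

Answer: 11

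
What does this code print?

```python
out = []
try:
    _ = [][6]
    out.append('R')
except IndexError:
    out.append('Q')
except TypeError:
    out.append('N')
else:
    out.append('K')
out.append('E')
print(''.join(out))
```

Execution trace: 'Q' (except IndexError) → 'E' (after the try/except). Output: QE

Answer: QE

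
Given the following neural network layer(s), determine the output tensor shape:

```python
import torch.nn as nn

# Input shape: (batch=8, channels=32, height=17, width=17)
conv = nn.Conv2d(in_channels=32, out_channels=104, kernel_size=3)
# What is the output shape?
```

Input: (8, 32, 17, 17) -> Output: (8, 104, 15, 15)

Answer: (8, 104, 15, 15)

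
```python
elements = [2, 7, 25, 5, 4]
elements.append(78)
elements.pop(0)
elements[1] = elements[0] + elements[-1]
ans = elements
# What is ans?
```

Trace:
`elements = [2, 7, 25, 5, 4]` → elements = [2, 7, 25, 5, 4]
`elements.append(78)` → elements = [2, 7, 25, 5, 4, 78]
`elements.pop(0)` → elements = [7, 25, 5, 4, 78]
`elements[1] = elements[0] + elements[-1]` → elements = [7, 85, 5, 4, 78]
`ans = elements` → ans = [7, 85, 5, 4, 78]
So ans = [7, 85, 5, 4, 78]

Answer: [7, 85, 5, 4, 78]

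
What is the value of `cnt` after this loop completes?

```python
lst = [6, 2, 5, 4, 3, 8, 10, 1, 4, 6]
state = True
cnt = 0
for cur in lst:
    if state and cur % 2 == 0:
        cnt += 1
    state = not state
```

Count even values at even positions
`cnt` takes the values: 0 → 1 → 2 → 3

Answer: 3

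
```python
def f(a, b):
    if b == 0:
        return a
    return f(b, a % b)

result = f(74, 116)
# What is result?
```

f(74, 116) -> f(116, 74) -> f(74, 42) -> f(42, 32) -> f(32, 10) -> f(10, 2) -> f(2, 0) -> 2

Answer: 2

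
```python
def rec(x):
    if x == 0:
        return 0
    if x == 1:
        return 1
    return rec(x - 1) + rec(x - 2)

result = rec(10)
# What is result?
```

Build up from base cases: rec(0)=0, rec(1)=1, rec(2)=1, rec(3)=2, rec(4)=3, rec(5)=5, rec(6)=8, ..., rec(10)=55

Answer: 55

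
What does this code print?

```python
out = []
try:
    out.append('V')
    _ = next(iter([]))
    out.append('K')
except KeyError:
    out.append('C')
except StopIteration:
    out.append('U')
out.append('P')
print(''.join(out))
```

Execution trace: 'V' (try body) → 'U' (except StopIteration) → 'P' (after the try/except). Output: VUP

Answer: VUP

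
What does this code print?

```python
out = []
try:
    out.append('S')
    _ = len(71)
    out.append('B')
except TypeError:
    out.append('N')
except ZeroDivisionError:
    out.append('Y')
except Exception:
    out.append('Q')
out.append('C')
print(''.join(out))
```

Execution trace: 'S' (try body) → 'N' (except TypeError) → 'C' (after the try/except). Output: SNC

Answer: SNC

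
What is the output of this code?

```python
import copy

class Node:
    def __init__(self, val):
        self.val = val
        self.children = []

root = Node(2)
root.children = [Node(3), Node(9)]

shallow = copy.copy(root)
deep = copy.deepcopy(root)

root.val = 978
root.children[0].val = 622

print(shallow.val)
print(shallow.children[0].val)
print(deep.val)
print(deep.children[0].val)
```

Key concept: deep copy with custom objects.
Step by step:
`root = Node(2)` → root = Node(val=2, children=[])
`root.children = [Node(3), Node(9)]` → root = Node(val=2, children=[Node(val=3, children=[]), Node(val=9, children=[])])
`shallow = copy.copy(root)` → shallow = Node(val=2, children=[Node(val=3, children=[]), Node(val=9, children=[])])
`deep = copy.deepcopy(root)` → deep = Node(val=2, children=[Node(val=3, children=[]), Node(val=9, children=[])])
`root.val = 978` → root = Node(val=978, children=[Node(val=3, children=[]), Node(val=9, children=[])])
`root.children[0].val = 622` → root = Node(val=978, children=[Node(val=622, children=[]), Node(val=9, children=[])]); shallow = Node(val=2, children=[Node(val=622, children=[]), Node(val=9, children=[])])
`print(shallow.val)` → prints 2
`print(shallow.children[0].val)` → prints 622
`print(deep.val)` → prints 2
`print(deep.children[0].val)` → prints 3

Answer:
2
622
2
3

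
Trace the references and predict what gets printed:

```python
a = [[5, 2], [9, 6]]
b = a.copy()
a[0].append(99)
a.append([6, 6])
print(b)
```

Key concept: shallow copy with nested lists.
Step by step:
`a = [[5, 2], [9, 6]]` → a = [[5, 2], [9, 6]]
`b = a.copy()` → b = [[5, 2], [9, 6]]
`a[0].append(99)` → a = [[5, 2, 99], [9, 6]]; b = [[5, 2, 99], [9, 6]]
`a.append([6, 6])` → a = [[5, 2, 99], [9, 6], [6, 6]]
`print(b)` → prints [[5, 2, 99], [9, 6]]

Answer: [[5, 2, 99], [9, 6]]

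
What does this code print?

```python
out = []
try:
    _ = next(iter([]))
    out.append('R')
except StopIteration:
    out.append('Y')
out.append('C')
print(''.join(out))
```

Execution trace: 'Y' (except StopIteration) → 'C' (after the try/except). Output: YC

Answer: YC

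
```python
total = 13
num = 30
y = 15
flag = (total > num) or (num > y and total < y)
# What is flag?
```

Trace:
`total = 13` → total = 13
`num = 30` → num = 30
`y = 15` → y = 15
`flag = (total > num) or (num > y and total < y)` → flag = True
So flag = True

Answer: True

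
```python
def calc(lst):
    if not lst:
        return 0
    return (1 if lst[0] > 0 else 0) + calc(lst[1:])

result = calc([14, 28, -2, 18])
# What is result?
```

Count of positive elements in [14, 28, -2, 18] = 3

Answer: 3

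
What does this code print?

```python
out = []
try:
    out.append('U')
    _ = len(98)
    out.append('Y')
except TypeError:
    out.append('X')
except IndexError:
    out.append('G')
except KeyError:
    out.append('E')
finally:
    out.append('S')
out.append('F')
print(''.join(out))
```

Execution trace: 'U' (try body) → 'X' (except TypeError) → 'S' (finally) → 'F' (after the try/except). Output: UXSF

Answer: UXSF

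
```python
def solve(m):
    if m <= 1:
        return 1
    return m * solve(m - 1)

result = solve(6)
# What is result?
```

solve(6) = 6 * 5 * 4 * 3 * 2 * 1 = 720

Answer: 720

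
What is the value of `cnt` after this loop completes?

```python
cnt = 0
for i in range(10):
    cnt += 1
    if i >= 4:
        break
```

Loop breaks when i reaches 4, cnt is 5
`cnt` takes the values: 0 → 1 → 2 → 3 → 4 → 5

Answer: 5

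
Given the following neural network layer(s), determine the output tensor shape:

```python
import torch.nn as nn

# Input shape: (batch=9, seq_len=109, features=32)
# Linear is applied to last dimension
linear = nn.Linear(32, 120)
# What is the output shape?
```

Input: (9, 109, 32) -> Output: (9, 109, 120)

Answer: (9, 109, 120)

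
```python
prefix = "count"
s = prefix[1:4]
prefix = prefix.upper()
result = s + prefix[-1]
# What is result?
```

Trace:
`prefix = "count"` → prefix = 'count'
`s = prefix[1:4]` → s = 'oun'
`prefix = prefix.upper()` → prefix = 'COUNT'
`result = s + prefix[-1]` → result = 'ounT'
So result = 'ounT'

Answer: 'ounT'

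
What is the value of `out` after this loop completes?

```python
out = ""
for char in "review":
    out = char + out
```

Reverse 'review'
`out` takes the values: "" → "r" → "er" → "ver" → "iver" → "eiver" → "weiver"

Answer: "weiver"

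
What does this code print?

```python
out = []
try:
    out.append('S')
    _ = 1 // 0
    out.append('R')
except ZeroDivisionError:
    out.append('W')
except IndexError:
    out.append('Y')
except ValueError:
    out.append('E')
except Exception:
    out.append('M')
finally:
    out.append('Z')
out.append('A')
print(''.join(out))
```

Execution trace: 'S' (try body) → 'W' (except ZeroDivisionError) → 'Z' (finally) → 'A' (after the try/except). Output: SWZA

Answer: SWZA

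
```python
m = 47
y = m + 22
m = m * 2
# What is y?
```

Trace:
`m = 47` → m = 47
`y = m + 22` → y = 69
`m = m * 2` → m = 94
So y = 69

Answer: 69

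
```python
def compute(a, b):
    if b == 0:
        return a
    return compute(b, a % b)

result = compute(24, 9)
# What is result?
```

compute(24, 9) -> compute(9, 6) -> compute(6, 3) -> compute(3, 0) -> 3

Answer: 3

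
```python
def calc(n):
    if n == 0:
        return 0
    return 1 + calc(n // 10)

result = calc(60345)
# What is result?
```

Count of digits of 60345: 5

Answer: 5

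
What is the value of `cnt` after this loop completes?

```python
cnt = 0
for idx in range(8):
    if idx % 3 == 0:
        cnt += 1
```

Count numbers divisible by 3 in range(8)
`cnt` takes the values: 0 → 1 → 2 → 3

Answer: 3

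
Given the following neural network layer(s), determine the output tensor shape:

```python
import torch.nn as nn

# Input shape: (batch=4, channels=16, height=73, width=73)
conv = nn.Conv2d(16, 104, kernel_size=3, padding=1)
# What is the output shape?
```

Input: (4, 16, 73, 73) -> Output: (4, 104, 73, 73)

Answer: (4, 104, 73, 73)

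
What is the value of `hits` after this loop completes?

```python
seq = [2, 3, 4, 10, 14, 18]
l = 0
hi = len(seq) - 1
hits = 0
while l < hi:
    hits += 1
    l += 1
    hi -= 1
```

Iterations until pointers meet (list length 6)
`hits` takes the values: 0 → 1 → 2 → 3

Answer: 3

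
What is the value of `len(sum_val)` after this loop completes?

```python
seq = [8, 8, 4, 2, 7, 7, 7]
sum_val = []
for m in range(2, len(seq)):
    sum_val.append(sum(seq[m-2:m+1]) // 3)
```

Number of 3-element averages
`sum_val` takes the values: [] → [6] → [6, 4] → [6, 4, 4] → [6, 4, 4, 5] → [6, 4, 4, 5, 7]
So `len(sum_val)` = 5

Answer: 5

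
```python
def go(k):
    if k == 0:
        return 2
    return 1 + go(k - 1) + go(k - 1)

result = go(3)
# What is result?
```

go(k) = 1 + 2·go(k-1), go(0)=2. Closed form: (2+1)·2^3 - 1 = 23.

Answer: 23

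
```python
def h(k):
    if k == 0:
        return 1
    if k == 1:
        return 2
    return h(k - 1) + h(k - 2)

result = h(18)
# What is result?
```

Build up from base cases: h(0)=1, h(1)=2, h(2)=3, h(3)=5, h(4)=8, h(5)=13, h(6)=21, ..., h(18)=6765

Answer: 6765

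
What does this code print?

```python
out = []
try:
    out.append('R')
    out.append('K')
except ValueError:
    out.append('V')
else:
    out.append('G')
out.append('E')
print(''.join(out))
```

Execution trace: 'R' (try body) → 'K' (try body, no exception) → 'G' (else) → 'E' (after the try/except). Output: RKGE

Answer: RKGE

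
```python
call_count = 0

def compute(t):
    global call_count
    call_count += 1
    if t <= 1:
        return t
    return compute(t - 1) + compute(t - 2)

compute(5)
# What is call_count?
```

Calls(t) = 1 + Calls(t-1) + Calls(t-2); Calls(0)=Calls(1)=1. For t=5 this gives 15.

Answer: 15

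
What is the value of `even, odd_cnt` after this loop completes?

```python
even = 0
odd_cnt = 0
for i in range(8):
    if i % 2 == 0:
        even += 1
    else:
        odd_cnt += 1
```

Count evens and odds in range(8)
`even, odd_cnt` takes the values: (0, 0) → (1, 0) → (1, 1) → (2, 1) → (2, 2) → (3, 2) → (3, 3) → (4, 3) → (4, 4)

Answer: 4, 4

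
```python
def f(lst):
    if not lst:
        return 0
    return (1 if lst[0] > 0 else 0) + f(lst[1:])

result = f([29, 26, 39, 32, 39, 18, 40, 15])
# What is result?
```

Count of positive elements in [29, 26, 39, 32, 39, 18, 40, 15] = 8

Answer: 8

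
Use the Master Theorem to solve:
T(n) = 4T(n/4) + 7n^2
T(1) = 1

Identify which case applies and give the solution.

a=4, b=4, f(n)=7n^2. log_4(4) = 1. Since c=2 > 1 and the regularity condition holds (4(n/4)^2 = (4/4^2)n^2 with 4/4^2 < 1), Case 3 applies: T(n) = Θ(f(n)) = O(n^2).

Answer: O(n^2) - Case 3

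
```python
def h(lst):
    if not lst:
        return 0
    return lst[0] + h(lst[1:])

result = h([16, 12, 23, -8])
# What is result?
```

16 + 12 + 23 + (-8) + 0 = 43

Answer: 43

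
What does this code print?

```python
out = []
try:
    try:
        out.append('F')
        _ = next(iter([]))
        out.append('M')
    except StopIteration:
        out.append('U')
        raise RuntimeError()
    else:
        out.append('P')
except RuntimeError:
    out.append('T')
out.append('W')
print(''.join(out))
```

Execution trace: 'F' (try body) → 'U' (except StopIteration) → 'T' (outer except RuntimeError) → 'W' (after the try/except). Output: FUTW

Answer: FUTW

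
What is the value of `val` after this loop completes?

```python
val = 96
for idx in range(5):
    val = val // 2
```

Halve 5 times: 96 // 2^5 = 3
`val` takes the values: 96 → 48 → 24 → 12 → 6 → 3

Answer: 3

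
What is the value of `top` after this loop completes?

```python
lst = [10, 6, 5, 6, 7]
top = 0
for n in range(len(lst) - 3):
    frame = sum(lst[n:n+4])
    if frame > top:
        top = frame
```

Max sum of 4-element window in [10, 6, 5, 6, 7]
`top` takes the values: 0 → 27

Answer: 27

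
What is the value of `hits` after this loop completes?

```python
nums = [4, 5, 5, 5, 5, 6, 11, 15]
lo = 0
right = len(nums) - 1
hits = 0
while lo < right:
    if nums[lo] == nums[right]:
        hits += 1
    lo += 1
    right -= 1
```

Count matching pairs from ends
`hits` takes the values: 0 → 1

Answer: 1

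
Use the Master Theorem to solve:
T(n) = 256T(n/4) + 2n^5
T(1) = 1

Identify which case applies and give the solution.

a=256, b=4, f(n)=2n^5. log_4(256) = 4. Since c=5 > 4 and the regularity condition holds (256(n/4)^5 = (256/4^5)n^5 with 256/4^5 < 1), Case 3 applies: T(n) = Θ(f(n)) = O(n^5).

Answer: O(n^5) - Case 3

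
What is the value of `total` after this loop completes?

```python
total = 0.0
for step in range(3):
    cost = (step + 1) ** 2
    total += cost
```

Sum of squared losses 1² + 2² + ... + 3²
`total` takes the values: 0.0 → 1.0 → 5.0 → 14.0

Answer: 14.0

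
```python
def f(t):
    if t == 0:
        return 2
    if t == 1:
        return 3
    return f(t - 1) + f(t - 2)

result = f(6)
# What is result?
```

Build up from base cases: f(0)=2, f(1)=3, f(2)=5, f(3)=8, f(4)=13, f(5)=21, f(6)=34

Answer: 34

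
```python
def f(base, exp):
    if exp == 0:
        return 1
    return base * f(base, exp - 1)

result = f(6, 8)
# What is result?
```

f(6, 8) = 6 * 6 * 6 * 6 * 6 * 6 * 6 * 6 = 1679616

Answer: 1679616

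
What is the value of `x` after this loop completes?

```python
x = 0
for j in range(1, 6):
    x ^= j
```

XOR of 1 to 5
`x` takes the values: 0 → 1 → 3 → 0 → 4 → 1

Answer: 1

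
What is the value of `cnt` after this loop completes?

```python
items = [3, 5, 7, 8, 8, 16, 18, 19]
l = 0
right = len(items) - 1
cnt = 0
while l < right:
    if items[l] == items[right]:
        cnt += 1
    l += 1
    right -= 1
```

Count matching pairs from ends
`cnt` takes the values: 0 → 1

Answer: 1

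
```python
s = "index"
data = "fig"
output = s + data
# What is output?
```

Trace:
`s = "index"` → s = 'index'
`data = "fig"` → data = 'fig'
`output = s + data` → output = 'indexfig'
So output = 'indexfig'

Answer: 'indexfig'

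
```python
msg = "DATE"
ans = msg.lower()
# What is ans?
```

Trace:
`msg = "DATE"` → msg = 'DATE'
`ans = msg.lower()` → ans = 'date'
So ans = 'date'

Answer: 'date'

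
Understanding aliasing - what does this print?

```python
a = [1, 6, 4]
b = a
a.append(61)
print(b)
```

Key concept: basic list aliasing.
Step by step:
`a = [1, 6, 4]` → a = [1, 6, 4]
`b = a` → b = [1, 6, 4] (same object as a)
`a.append(61)` → a = [1, 6, 4, 61] (same object as b); b = [1, 6, 4, 61] (same object as a)
`print(b)` → prints [1, 6, 4, 61]

Answer: [1, 6, 4, 61]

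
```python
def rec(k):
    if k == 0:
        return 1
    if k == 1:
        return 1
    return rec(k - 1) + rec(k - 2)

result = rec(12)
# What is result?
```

Build up from base cases: rec(0)=1, rec(1)=1, rec(2)=2, rec(3)=3, rec(4)=5, rec(5)=8, rec(6)=13, ..., rec(12)=233

Answer: 233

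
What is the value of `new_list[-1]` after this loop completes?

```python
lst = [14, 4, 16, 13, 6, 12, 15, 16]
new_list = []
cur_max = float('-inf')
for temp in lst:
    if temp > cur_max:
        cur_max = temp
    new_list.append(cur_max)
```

Running max ends at 16
`new_list` takes the values: [] → [14] → [14, 14] → [14, 14, 16] → [14, 14, 16, 16] → [14, 14, 16, 16, 16] → [14, 14, 16, 16, 16, 16] → [14, 14, 16, 16, 16, 16, 16] → [14, 14, 16, 16, 16, 16, 16, 16]
So `new_list[-1]` = 16

Answer: 16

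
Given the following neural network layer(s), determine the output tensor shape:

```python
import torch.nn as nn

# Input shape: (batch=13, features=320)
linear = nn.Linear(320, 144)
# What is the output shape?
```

Input: (13, 320) -> Output: (13, 144)

Answer: (13, 144)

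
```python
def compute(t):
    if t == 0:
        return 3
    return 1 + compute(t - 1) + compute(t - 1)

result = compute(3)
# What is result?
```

compute(t) = 1 + 2·compute(t-1), compute(0)=3. Closed form: (3+1)·2^3 - 1 = 31.

Answer: 31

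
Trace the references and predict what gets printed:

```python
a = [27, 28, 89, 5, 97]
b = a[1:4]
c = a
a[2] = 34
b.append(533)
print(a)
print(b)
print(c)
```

Key concept: slice vs alias.
Step by step:
`a = [27, 28, 89, 5, 97]` → a = [27, 28, 89, 5, 97]
`b = a[1:4]` → b = [28, 89, 5]
`c = a` → c = [27, 28, 89, 5, 97] (same object as a)
`a[2] = 34` → a = [27, 28, 34, 5, 97] (same object as c); c = [27, 28, 34, 5, 97] (same object as a)
`b.append(533)` → b = [28, 89, 5, 533]
`print(a)` → prints [27, 28, 34, 5, 97]
`print(b)` → prints [28, 89, 5, 533]
`print(c)` → prints [27, 28, 34, 5, 97]

Answer:
[27, 28, 34, 5, 97]
[28, 89, 5, 533]
[27, 28, 34, 5, 97]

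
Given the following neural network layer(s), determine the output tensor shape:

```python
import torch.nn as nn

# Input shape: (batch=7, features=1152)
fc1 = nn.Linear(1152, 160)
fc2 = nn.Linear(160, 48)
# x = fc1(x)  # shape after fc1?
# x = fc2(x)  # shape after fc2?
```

Input: (7, 1152) -> after fc1: (7, 160) -> Output: (7, 48)

Answer: (7, 48)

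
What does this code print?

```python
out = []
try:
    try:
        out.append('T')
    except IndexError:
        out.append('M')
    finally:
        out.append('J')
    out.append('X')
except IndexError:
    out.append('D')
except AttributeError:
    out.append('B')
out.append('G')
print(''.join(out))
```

Execution trace: 'T' (inner try body, no exception) → 'J' (inner finally) → 'X' (try body, no exception) → 'G' (after the try/except). Output: TJXG

Answer: TJXG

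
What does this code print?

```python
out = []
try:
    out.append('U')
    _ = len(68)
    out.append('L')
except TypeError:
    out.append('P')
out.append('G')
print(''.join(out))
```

Execution trace: 'U' (try body) → 'P' (except TypeError) → 'G' (after the try/except). Output: UPG

Answer: UPG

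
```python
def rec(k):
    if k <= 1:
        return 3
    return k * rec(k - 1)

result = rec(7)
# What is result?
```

rec(7) = 7 * 6 * 5 * 4 * 3 * 2 * 3 = 15120

Answer: 15120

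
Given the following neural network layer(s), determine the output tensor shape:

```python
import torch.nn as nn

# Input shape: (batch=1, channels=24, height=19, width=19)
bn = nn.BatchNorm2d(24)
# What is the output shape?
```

Input: (1, 24, 19, 19) -> Output: (1, 24, 19, 19)

Answer: (1, 24, 19, 19)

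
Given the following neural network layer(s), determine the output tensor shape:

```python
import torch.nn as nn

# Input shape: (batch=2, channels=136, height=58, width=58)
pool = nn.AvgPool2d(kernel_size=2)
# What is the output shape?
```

Input: (2, 136, 58, 58) -> Output: (2, 136, 29, 29)

Answer: (2, 136, 29, 29)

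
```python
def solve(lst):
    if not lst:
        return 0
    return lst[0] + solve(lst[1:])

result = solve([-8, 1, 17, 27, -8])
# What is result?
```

(-8) + 1 + 17 + 27 + (-8) + 0 = 29

Answer: 29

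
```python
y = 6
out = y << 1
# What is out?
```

Trace:
`y = 6` → y = 6
`out = y << 1` → out = 12
So out = 12

Answer: 12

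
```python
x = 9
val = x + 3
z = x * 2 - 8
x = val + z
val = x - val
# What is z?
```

Trace:
`x = 9` → x = 9
`val = x + 3` → val = 12
`z = x * 2 - 8` → z = 10
`x = val + z` → x = 22
`val = x - val` → val = 10
So z = 10

Answer: 10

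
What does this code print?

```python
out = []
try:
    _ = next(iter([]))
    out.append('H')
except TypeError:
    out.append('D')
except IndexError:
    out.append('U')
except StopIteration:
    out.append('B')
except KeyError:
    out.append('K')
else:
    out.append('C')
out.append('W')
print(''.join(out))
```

Execution trace: 'B' (except StopIteration) → 'W' (after the try/except). Output: BW

Answer: BW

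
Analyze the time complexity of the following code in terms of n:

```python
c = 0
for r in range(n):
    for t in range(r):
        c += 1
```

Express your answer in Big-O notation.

Each loop level contributes: n × n. Multiplying the contributions gives O(n^2).

Answer: O(n^2)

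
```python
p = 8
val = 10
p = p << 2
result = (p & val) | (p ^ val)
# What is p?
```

Trace:
`p = 8` → p = 8
`val = 10` → val = 10
`p = p << 2` → p = 32
`result = (p & val) | (p ^ val)` → result = 42
So p = 32

Answer: 32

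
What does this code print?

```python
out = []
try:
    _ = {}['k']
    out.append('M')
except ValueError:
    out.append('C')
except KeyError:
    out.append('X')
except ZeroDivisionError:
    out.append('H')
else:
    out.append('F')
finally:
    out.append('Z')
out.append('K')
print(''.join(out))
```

Execution trace: 'X' (except KeyError) → 'Z' (finally) → 'K' (after the try/except). Output: XZK

Answer: XZK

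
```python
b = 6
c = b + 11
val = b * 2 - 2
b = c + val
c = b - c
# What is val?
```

Trace:
`b = 6` → b = 6
`c = b + 11` → c = 17
`val = b * 2 - 2` → val = 10
`b = c + val` → b = 27
`c = b - c` → c = 10
So val = 10

Answer: 10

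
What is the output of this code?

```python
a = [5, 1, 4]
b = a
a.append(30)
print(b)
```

Key concept: basic list aliasing.
Step by step:
`a = [5, 1, 4]` → a = [5, 1, 4]
`b = a` → b = [5, 1, 4] (same object as a)
`a.append(30)` → a = [5, 1, 4, 30] (same object as b); b = [5, 1, 4, 30] (same object as a)
`print(b)` → prints [5, 1, 4, 30]

Answer: [5, 1, 4, 30]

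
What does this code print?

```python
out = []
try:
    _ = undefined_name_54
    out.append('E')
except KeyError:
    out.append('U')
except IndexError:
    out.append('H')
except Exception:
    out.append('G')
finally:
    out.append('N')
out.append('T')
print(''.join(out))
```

Execution trace: 'G' (except Exception) → 'N' (finally) → 'T' (after the try/except). Output: GNT

Answer: GNT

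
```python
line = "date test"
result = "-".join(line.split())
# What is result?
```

Trace:
`line = "date test"` → line = 'date test'
`result = "-".join(line.split())` → result = 'date-test'
So result = 'date-test'

Answer: 'date-test'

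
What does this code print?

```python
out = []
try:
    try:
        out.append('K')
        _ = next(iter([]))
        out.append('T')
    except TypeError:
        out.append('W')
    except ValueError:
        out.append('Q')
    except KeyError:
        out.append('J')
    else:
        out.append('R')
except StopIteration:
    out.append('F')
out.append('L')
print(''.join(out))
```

Execution trace: 'K' (try body) → 'F' (outer except StopIteration) → 'L' (after the try/except). Output: KFL

Answer: KFL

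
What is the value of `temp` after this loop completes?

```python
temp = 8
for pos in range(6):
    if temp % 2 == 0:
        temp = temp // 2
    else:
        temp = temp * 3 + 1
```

Collatz-style transformation from 8
`temp` takes the values: 8 → 4 → 2 → 1 → 4 → 2 → 1

Answer: 1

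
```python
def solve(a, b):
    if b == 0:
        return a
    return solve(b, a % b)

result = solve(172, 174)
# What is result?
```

solve(172, 174) -> solve(174, 172) -> solve(172, 2) -> solve(2, 0) -> 2

Answer: 2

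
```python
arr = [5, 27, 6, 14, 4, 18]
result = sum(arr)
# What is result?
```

Trace:
`arr = [5, 27, 6, 14, 4, 18]` → arr = [5, 27, 6, 14, 4, 18]
`result = sum(arr)` → result = 74
So result = 74

Answer: 74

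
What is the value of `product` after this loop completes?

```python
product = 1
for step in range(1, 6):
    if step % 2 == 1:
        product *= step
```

Product of odd numbers 1 to 5
`product` takes the values: 1 → 3 → 15

Answer: 15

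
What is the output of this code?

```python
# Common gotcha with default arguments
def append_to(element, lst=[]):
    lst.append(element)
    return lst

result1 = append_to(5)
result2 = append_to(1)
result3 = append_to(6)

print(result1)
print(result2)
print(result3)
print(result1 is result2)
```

Key concept: mutable default argument gotcha.
Step by step:
`result1 = append_to(5)` → result1 = [5]
`result2 = append_to(1)` → result1 = [5, 1] (same object as result2); result2 = [5, 1] (same object as result1)
`result3 = append_to(6)` → result1 = [5, 1, 6] (same object as result2, result3); result2 = [5, 1, 6] (same object as result1, result3); result3 = [5, 1, 6] (same object as result1, result2)
`print(result1)` → prints [5, 1, 6]
`print(result2)` → prints [5, 1, 6]
`print(result3)` → prints [5, 1, 6]
`print(result1 is result2)` → prints True

Answer:
[5, 1, 6]
[5, 1, 6]
[5, 1, 6]
True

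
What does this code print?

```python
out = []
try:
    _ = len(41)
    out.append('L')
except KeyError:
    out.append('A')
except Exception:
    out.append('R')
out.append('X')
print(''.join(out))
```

Execution trace: 'R' (except Exception) → 'X' (after the try/except). Output: RX

Answer: RX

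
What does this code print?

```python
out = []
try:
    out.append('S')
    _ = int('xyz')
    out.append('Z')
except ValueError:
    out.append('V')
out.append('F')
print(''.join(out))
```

Execution trace: 'S' (try body) → 'V' (except ValueError) → 'F' (after the try/except). Output: SVF

Answer: SVF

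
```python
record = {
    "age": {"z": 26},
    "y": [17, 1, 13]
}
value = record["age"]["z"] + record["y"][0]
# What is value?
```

Trace:
`record = { ...` → record = {'age': {'z': 26}, 'y': [17, 1, 13]}
`value = record["age"]["z"] + record["y"][0]` → value = 43
So value = 43

Answer: 43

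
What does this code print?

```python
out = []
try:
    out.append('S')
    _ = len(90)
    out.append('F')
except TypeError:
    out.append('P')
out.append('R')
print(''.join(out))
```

Execution trace: 'S' (try body) → 'P' (except TypeError) → 'R' (after the try/except). Output: SPR

Answer: SPR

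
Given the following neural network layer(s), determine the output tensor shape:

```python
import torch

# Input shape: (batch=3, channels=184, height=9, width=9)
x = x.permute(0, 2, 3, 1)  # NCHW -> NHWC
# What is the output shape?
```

Input: (3, 184, 9, 9) -> Output: (3, 9, 9, 184)

Answer: (3, 9, 9, 184)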